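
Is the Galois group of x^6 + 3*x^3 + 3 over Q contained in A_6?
No

The polynomial is irreducible of degree 6 over Q. Its discriminant is -177147, which is not a perfect square. A Galois group lies in the alternating group exactly when the discriminant is a square in Q, so the Galois group (C_3 x S_3) is not contained in A_6.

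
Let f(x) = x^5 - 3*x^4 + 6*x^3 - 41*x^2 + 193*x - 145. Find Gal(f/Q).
The polynomial f is an irreducible quintic over Q, so G = Gal(f/Q) is a transitive subgroup of S_5: one of C_5 (5T1, order 5), D_5 (5T2, order 10), F_20 (5T3, order 20), A_5 (5T4, order 60) or S_5 (5T5, order 120). The discriminant of f is 11640863720641 = 3411871^2, a perfect square, so G is contained in A_5. The transitive groups of degree 5 contained in A_5 are: C_5 (5T1, order 5), D_5 (5T2, order 10), A_5 (5T4, order 60). By Dedekind's theorem, for a prime p not dividing disc(f) the degrees of the irreducible factors of f mod p form the cycle type of an element of G. Factoring f modulo the 23 such primes p <= 89 (skipping 47, which divides the discriminant), each new pattern first appears at: mod 2: f = (x^5 + x^4 + x^2 + x + 1), pattern 5; mod 5: f = (x)(x^2 + 2)(x^2 + 2x + 4), pattern 2+2+1; mod 83: f = (x + 5)(x + 19)(x + 26)(x + 38)(x + 75), pattern 1+1+1+1+1. No other pattern occurs in this range, so the set of observed cycle types is {5, 2+2+1, 1+1+1+1+1}. The candidates containing elements of all these cycle types are D_5 (5T2) of order 10, A_5 (5T4) of order 60; the others are excluded. The observed types are precisely the cycle types that occur in D_5 (5T2). Each of the other remaining candidates has further cycle types, and by the Chebotarev density theorem the matching factorization patterns would occur for a proportion of primes equal to their share of the group: A_5 (5T4) additionally contains elements of type 3+1+1 (20 of its 60 elements, about 33% of primes). None of the 23 primes tested shows any such pattern (for each of these groups the chance of that is below 10^-4), which rules them out. Hence G = D_5 (5T2), of order 10.

D_5 (order 10)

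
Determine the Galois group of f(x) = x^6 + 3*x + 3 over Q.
(S_3 x S_3) : C_2 (also written G72)

The polynomial f is an irreducible sextic over Q, so G = Gal(f/Q) is one of the 16 transitive subgroups 6T1, ..., 6T16 of S_6. The discriminant of f is -9059283, which is not a perfect square, so G is not contained in A_6. The transitive groups of degree 6 not contained in A_6 are: C_6 (6T1, order 6), S_3 (6T2, order 6), D_6 (6T3, order 12), C_3 x S_3 (6T5, order 18), A_4 x C_2 (6T6, order 24), S_4 (6T8, order 24), S_3 x S_3 (6T9, order 36), S_4 x C_2 (6T11, order 48), (S_3 x S_3) : C_2 (6T13, order 72), PGL(2,5) (6T14, order 120), S_6 (6T16, order 720). By Dedekind's theorem, for a prime p not dividing disc(f) the degrees of the irreducible factors of f mod p form the cycle type of an element of G. Factoring f modulo the 28 such primes p <= 127 (skipping 3, 17, 43, which divide the discriminant), each new pattern first appears at: mod 2: f = (x^6 + x + 1), pattern 6; mod 7: f = (x + 6)(x^2 + 3x + 6)(x^3 + 5x^2 + x + 3), pattern 3+2+1; mod 11: f = (x^2 + 2x + 2)(x^4 + 9x^3 + 2x^2 + 7), pattern 4+2; mod 13: f = (x + 5)(x + 10)(x^2 + x + 3)(x^2 + 10x + 6), pattern 2+2+1+1; mod 61: f = (x + 2)(x + 4)(x + 10)(x + 21)(x^2 + 24x + 50), pattern 2+1+1+1+1; mod 97: f = (x + 10)(x + 12)(x + 49)(x^3 + 26x^2 + 60x + 34), pattern 3+1+1+1; mod 113: f = (x^2 + 4x + 10)(x^2 + 45x + 105)(x^2 + 64x + 72), pattern 2+2+2; mod 127: f = (x^3 + 39x^2 + 18x + 106)(x^3 + 88x^2 + 106x + 18), pattern 3+3. No other pattern occurs in this range, so the set of observed cycle types is {6, 3+2+1, 4+2, 2+2+1+1, 2+1+1+1+1, 3+1+1+1, 2+2+2, 3+3}. The candidates containing elements of all these cycle types are (S_3 x S_3) : C_2 (6T13) of order 72, S_6 (6T16) of order 720; the others are excluded. The observed types are precisely the cycle types that occur in (S_3 x S_3) : C_2 (6T13) (apart from the identity). Each of the other remaining candidates has further cycle types, and by the Chebotarev density theorem the matching factorization patterns would occur for a proportion of primes equal to their share of the group: S_6 (6T16) additionally contains elements of type 5+1, 4+1+1 (234 of its 720 elements, about 32% of primes). None of the 28 primes tested shows any such pattern (for each of these groups the chance of that is below 10^-4), which rules them out. Hence G = (S_3 x S_3) : C_2 (6T13), of order 72.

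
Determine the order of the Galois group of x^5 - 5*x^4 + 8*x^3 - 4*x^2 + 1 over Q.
120

The degree of the splitting field over Q equals the order of the Galois group, so first determine the group. The polynomial f is an irreducible quintic over Q, so G = Gal(f/Q) is a transitive subgroup of S_5: one of C_5 (5T1, order 5), D_5 (5T2, order 10), F_20 (5T3, order 20), A_5 (5T4, order 60) or S_5 (5T5, order 120). The discriminant of f is 2869, which is not a perfect square, so G is not contained in A_5. The transitive groups of degree 5 not contained in A_5 are: F_20 (5T3, order 20), S_5 (5T5, order 120). By Dedekind's theorem, for a prime p not dividing disc(f) the degrees of the irreducible factors of f mod p form the cycle type of an element of G. Factoring f modulo the first such prime p = 2, each new pattern first appears at: mod 2: f = (x^2 + x + 1)(x^3 + x + 1), pattern 3+2. No other pattern occurs in this range, so the set of observed cycle types is {3+2}. Among the candidates above, the only group containing elements of all these cycle types is S_5 (5T5) — F_20 (5T3) lacks at least one of them. Hence G = S_5 (5T5), of order 120. The Galois group S_5 (5T5) has order 120, so the splitting field has degree 120 over Q.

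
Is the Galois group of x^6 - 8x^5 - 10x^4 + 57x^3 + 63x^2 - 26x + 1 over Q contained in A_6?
The polynomial is irreducible of degree 6 over Q. Its discriminant is 3646117689361 = 1909481^2, a perfect square. A Galois group lies in the alternating group exactly when the discriminant is a square in Q, so the Galois group (PSL(2,5)) is contained in A_6.

Yes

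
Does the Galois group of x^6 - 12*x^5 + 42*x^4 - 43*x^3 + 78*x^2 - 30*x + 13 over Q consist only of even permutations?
No

The polynomial is irreducible of degree 6 over Q. Its discriminant is -152796047606667, which is not a perfect square. A Galois group lies in the alternating group exactly when the discriminant is a square in Q, so the Galois group (C_3 x S_3) is not contained in A_6.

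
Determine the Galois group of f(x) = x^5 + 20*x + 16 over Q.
A_5 (also written A5)

The polynomial f is an irreducible quintic over Q, so G = Gal(f/Q) is a transitive subgroup of S_5: one of C_5 (5T1, order 5), D_5 (5T2, order 10), F_20 (5T3, order 20), A_5 (5T4, order 60) or S_5 (5T5, order 120). The discriminant of f is 1024000000 = 32000^2, a perfect square, so G is contained in A_5. The transitive groups of degree 5 contained in A_5 are: C_5 (5T1, order 5), D_5 (5T2, order 10), A_5 (5T4, order 60). By Dedekind's theorem, for a prime p not dividing disc(f) the degrees of the irreducible factors of f mod p form the cycle type of an element of G. Factoring f modulo the 2 such primes p <= 7 (skipping 2, 5, which divide the discriminant), each new pattern first appears at: mod 3: f = (x^5 + 2x + 1), pattern 5; mod 7: f = (x + 2)(x + 3)(x^3 + 2x^2 + 5x + 5), pattern 3+1+1. No other pattern occurs in this range, so the set of observed cycle types is {5, 3+1+1}. Among the candidates above, the only group containing elements of all these cycle types is A_5 (5T4) — each of C_5 (5T1), D_5 (5T2) lacks at least one of them. Hence G = A_5 (5T4), of order 60.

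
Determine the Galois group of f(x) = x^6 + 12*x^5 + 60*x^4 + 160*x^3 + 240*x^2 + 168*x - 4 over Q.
A_6 (also written A6)

The polynomial f is an irreducible sextic over Q, so G = Gal(f/Q) is one of the 16 transitive subgroups 6T1, ..., 6T16 of S_6. The discriminant of f is 746496000000 = 864000^2, a perfect square, so G is contained in A_6. The transitive groups of degree 6 contained in A_6 are: A_4 (6T4, order 12), S_4 (6T7, order 24), (C_3 x C_3) : C_4 (6T10, order 36), PSL(2,5) (6T12, order 60), A_6 (6T15, order 360). By Dedekind's theorem, for a prime p not dividing disc(f) the degrees of the irreducible factors of f mod p form the cycle type of an element of G. Factoring f modulo the 6 such primes p <= 23 (skipping 2, 3, 5, which divide the discriminant), each new pattern first appears at: mod 7: f = (x + 6)(x^5 + 6x^4 + 3x^3 + 2x^2 + 4x + 4), pattern 5+1; mod 23: f = (x + 4)(x + 13)(x + 18)(x^3 + x + 17), pattern 3+1+1+1. No other pattern occurs in this range, so the set of observed cycle types is {5+1, 3+1+1+1}. Among the candidates above, the only group containing elements of all these cycle types is A_6 (6T15) — each of A_4 (6T4), S_4 (6T7), (C_3 x C_3) : C_4 (6T10), PSL(2,5) (6T12) lacks at least one of them. Hence G = A_6 (6T15), of order 360.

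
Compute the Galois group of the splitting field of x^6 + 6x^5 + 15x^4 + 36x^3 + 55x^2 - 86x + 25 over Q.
S_6

The polynomial f is an irreducible sextic over Q, so G = Gal(f/Q) is one of the 16 transitive subgroups 6T1, ..., 6T16 of S_6. The discriminant of f is -314339885068288, which is not a perfect square, so G is not contained in A_6. The transitive groups of degree 6 not contained in A_6 are: C_6 (6T1, order 6), S_3 (6T2, order 6), D_6 (6T3, order 12), C_3 x S_3 (6T5, order 18), A_4 x C_2 (6T6, order 24), S_4 (6T8, order 24), S_3 x S_3 (6T9, order 36), S_4 x C_2 (6T11, order 48), (S_3 x S_3) : C_2 (6T13, order 72), PGL(2,5) (6T14, order 120), S_6 (6T16, order 720). By Dedekind's theorem, for a prime p not dividing disc(f) the degrees of the irreducible factors of f mod p form the cycle type of an element of G. Factoring f modulo the 3 such primes p <= 7 (skipping 2, which divides the discriminant), each new pattern first appears at: mod 3: f = (x^6 + x^2 + x + 1), pattern 6; mod 5: f = (x)(x + 1)(x^4 + x + 4), pattern 4+1+1; mod 7: f = (x + 1)(x^2 + 2x + 2)(x^3 + 3x^2 + 2x + 2), pattern 3+2+1. No other pattern occurs in this range, so the set of observed cycle types is {6, 4+1+1, 3+2+1}. Among the candidates above, the only group containing elements of all these cycle types is S_6 (6T16); every other candidate lacks at least one of them. Hence G = S_6 (6T16), of order 720.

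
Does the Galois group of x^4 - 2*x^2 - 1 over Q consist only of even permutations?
No

The polynomial is irreducible of degree 4 over Q. Its discriminant is -1024, which is not a perfect square. A Galois group lies in the alternating group exactly when the discriminant is a square in Q, so the Galois group (D_4) is not contained in A_4.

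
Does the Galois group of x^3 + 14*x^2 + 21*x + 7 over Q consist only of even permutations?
Yes

The polynomial is irreducible of degree 3 over Q. Its discriminant is 8281 = 91^2, a perfect square. A Galois group lies in the alternating group exactly when the discriminant is a square in Q, so the Galois group (C_3) is contained in A_3.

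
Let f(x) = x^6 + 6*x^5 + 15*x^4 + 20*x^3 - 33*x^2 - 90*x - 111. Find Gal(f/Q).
The polynomial f is an irreducible sextic over Q, so G = Gal(f/Q) is one of the 16 transitive subgroups 6T1, ..., 6T16 of S_6. The discriminant of f is 450868486864896 = 21233664^2, a perfect square, so G is contained in A_6. The transitive groups of degree 6 contained in A_6 are: A_4 (6T4, order 12), S_4 (6T7, order 24), (C_3 x C_3) : C_4 (6T10, order 36), PSL(2,5) (6T12, order 60), A_6 (6T15, order 360). By Dedekind's theorem, for a prime p not dividing disc(f) the degrees of the irreducible factors of f mod p form the cycle type of an element of G. Factoring f modulo the 33 such primes p <= 149 (skipping 2, 3, which divide the discriminant), each new pattern first appears at: mod 5: f = (x^3 + 4x + 3)(x^3 + x^2 + x + 3), pattern 3+3; mod 17: f = (x + 5)(x + 14)(x^2 + 2x + 6)(x^2 + 2x + 12), pattern 2+2+1+1; mod 71: f = (x + 8)(x + 9)(x + 11)(x + 62)(x + 64)(x + 65), pattern 1+1+1+1+1+1. No other pattern occurs in this range, so the set of observed cycle types is {3+3, 2+2+1+1, 1+1+1+1+1+1}. The candidates containing elements of all these cycle types are A_4 (6T4) of order 12, S_4 (6T7) of order 24, (C_3 x C_3) : C_4 (6T10) of order 36, PSL(2,5) (6T12) of order 60, A_6 (6T15) of order 360; the others are excluded. The observed types are precisely the cycle types that occur in A_4 (6T4). Each of the other remaining candidates has further cycle types, and by the Chebotarev density theorem the matching factorization patterns would occur for a proportion of primes equal to their share of the group: S_4 (6T7) additionally contains elements of type 4+2 (6 of its 24 elements, about 25% of primes); (C_3 x C_3) : C_4 (6T10) additionally contains elements of type 4+2, 3+1+1+1 (22 of its 36 elements, about 61% of primes); PSL(2,5) (6T12) additionally contains elements of type 5+1 (24 of its 60 elements, about 40% of primes); A_6 (6T15) additionally contains elements of type 5+1, 4+2, 3+1+1+1 (274 of its 360 elements, about 76% of primes). None of the 33 primes tested shows any such pattern (for each of these groups the chance of that is below 10^-4), which rules them out. Hence G = A_4 (6T4), of order 12.

6T4: A_4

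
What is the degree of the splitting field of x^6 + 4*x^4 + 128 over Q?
48

The degree of the splitting field over Q equals the order of the Galois group, so first determine the group. The polynomial f is an irreducible sextic over Q, so G = Gal(f/Q) is one of the 16 transitive subgroups 6T1, ..., 6T16 of S_6. The discriminant of f is -1849378557919232, which is not a perfect square, so G is not contained in A_6. The transitive groups of degree 6 not contained in A_6 are: C_6 (6T1, order 6), S_3 (6T2, order 6), D_6 (6T3, order 12), C_3 x S_3 (6T5, order 18), A_4 x C_2 (6T6, order 24), S_4 (6T8, order 24), S_3 x S_3 (6T9, order 36), S_4 x C_2 (6T11, order 48), (S_3 x S_3) : C_2 (6T13, order 72), PGL(2,5) (6T14, order 120), S_6 (6T16, order 720). By Dedekind's theorem, for a prime p not dividing disc(f) the degrees of the irreducible factors of f mod p form the cycle type of an element of G. Factoring f modulo the 29 such primes p <= 127 (skipping 2, 29, which divide the discriminant), each new pattern first appears at: mod 3: f = (x^3 + x^2 + x + 2)(x^3 + 2x^2 + x + 1), pattern 3+3; mod 5: f = (x^6 + 4x^4 + 3), pattern 6; mod 7: f = (x + 1)(x + 6)(x^4 + 5x^2 + 5), pattern 4+1+1; mod 17: f = (x + 7)(x + 10)(x^2 + 4x + 9)(x^2 + 13x + 9), pattern 2+2+1+1; mod 23: f = (x^2 + 16)(x^2 + 3x + 10)(x^2 + 20x + 10), pattern 2+2+2; mod 67: f = (x^2 + 56)(x^4 + 15x^2 + 31), pattern 4+2; mod 127: f = (x + 7)(x + 47)(x + 80)(x + 120)(x^2 + 103), pattern 2+1+1+1+1. No other pattern occurs in this range, so the set of observed cycle types is {3+3, 6, 4+1+1, 2+2+1+1, 2+2+2, 4+2, 2+1+1+1+1}. The candidates containing elements of all these cycle types are S_4 x C_2 (6T11) of order 48, S_6 (6T16) of order 720; the others are excluded. The observed types are precisely the cycle types that occur in S_4 x C_2 (6T11) (apart from the identity). Each of the other remaining candidates has further cycle types, and by the Chebotarev density theorem the matching factorization patterns would occur for a proportion of primes equal to their share of the group: S_6 (6T16) additionally contains elements of type 5+1, 3+2+1, 3+1+1+1 (304 of its 720 elements, about 42% of primes). None of the 29 primes tested shows any such pattern (for each of these groups the chance of that is below 10^-4), which rules them out. Hence G = S_4 x C_2 (6T11), of order 48. The Galois group S_4 x C_2 (6T11) has order 48, so the splitting field has degree 48 over Q.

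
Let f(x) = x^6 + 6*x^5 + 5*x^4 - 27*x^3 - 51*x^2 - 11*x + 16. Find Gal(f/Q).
The polynomial f is an irreducible sextic over Q, so G = Gal(f/Q) is one of the 16 transitive subgroups 6T1, ..., 6T16 of S_6. The discriminant of f is 30991489 = 5567^2, a perfect square, so G is contained in A_6. The transitive groups of degree 6 contained in A_6 are: A_4 (6T4, order 12), S_4 (6T7, order 24), (C_3 x C_3) : C_4 (6T10, order 36), PSL(2,5) (6T12, order 60), A_6 (6T15, order 360). By Dedekind's theorem, for a prime p not dividing disc(f) the degrees of the irreducible factors of f mod p form the cycle type of an element of G. Factoring f modulo the 21 such primes p <= 79 (skipping 19, which divides the discriminant), each new pattern first appears at: mod 2: f = (x)(x^5 + x^3 + x^2 + x + 1), pattern 5+1; mod 7: f = (x^3 + x^2 + 3x + 1)(x^3 + 5x^2 + 4x + 2), pattern 3+3; mod 61: f = (x + 38)(x + 60)(x^2 + 13x + 60)(x^2 + 17x + 55), pattern 2+2+1+1. No other pattern occurs in this range, so the set of observed cycle types is {5+1, 3+3, 2+2+1+1}. The candidates containing elements of all these cycle types are PSL(2,5) (6T12) of order 60, A_6 (6T15) of order 360; the others are excluded. The observed types are precisely the cycle types that occur in PSL(2,5) (6T12) (apart from the identity). Each of the other remaining candidates has further cycle types, and by the Chebotarev density theorem the matching factorization patterns would occur for a proportion of primes equal to their share of the group: A_6 (6T15) additionally contains elements of type 4+2, 3+1+1+1 (130 of its 360 elements, about 36% of primes). None of the 21 primes tested shows any such pattern (for each of these groups the chance of that is below 10^-4), which rules them out. Hence G = PSL(2,5) (6T12), of order 60.

PSL(2,5)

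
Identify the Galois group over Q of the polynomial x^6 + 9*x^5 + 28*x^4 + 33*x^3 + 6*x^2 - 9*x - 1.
S_3 (order 6)

The polynomial f is an irreducible sextic over Q, so G = Gal(f/Q) is one of the 16 transitive subgroups 6T1, ..., 6T16 of S_6. The discriminant of f is 810448, which is not a perfect square, so G is not contained in A_6. The transitive groups of degree 6 not contained in A_6 are: C_6 (6T1, order 6), S_3 (6T2, order 6), D_6 (6T3, order 12), C_3 x S_3 (6T5, order 18), A_4 x C_2 (6T6, order 24), S_4 (6T8, order 24), S_3 x S_3 (6T9, order 36), S_4 x C_2 (6T11, order 48), (S_3 x S_3) : C_2 (6T13, order 72), PGL(2,5) (6T14, order 120), S_6 (6T16, order 720). By Dedekind's theorem, for a prime p not dividing disc(f) the degrees of the irreducible factors of f mod p form the cycle type of an element of G. Factoring f modulo the 23 such primes p <= 97 (skipping 2, 37, which divide the discriminant), each new pattern first appears at: mod 3: f = (x^3 + x^2 + x + 2)(x^3 + 2x^2 + x + 1), pattern 3+3; mod 5: f = (x^2 + 2x + 3)(x^2 + 3x + 3)(x^2 + 4x + 1), pattern 2+2+2; mod 67: f = (x + 4)(x + 20)(x + 32)(x + 38)(x + 50)(x + 66), pattern 1+1+1+1+1+1. No other pattern occurs in this range, so the set of observed cycle types is {3+3, 2+2+2, 1+1+1+1+1+1}. The candidates containing elements of all these cycle types are C_6 (6T1) of order 6, S_3 (6T2) of order 6, D_6 (6T3) of order 12, C_3 x S_3 (6T5) of order 18, A_4 x C_2 (6T6) of order 24, S_4 (6T8) of order 24, S_3 x S_3 (6T9) of order 36, S_4 x C_2 (6T11) of order 48, (S_3 x S_3) : C_2 (6T13) of order 72, PGL(2,5) (6T14) of order 120, S_6 (6T16) of order 720; the others are excluded. The observed types are precisely the cycle types that occur in S_3 (6T2). Each of the other remaining candidates has further cycle types, and by the Chebotarev density theorem the matching factorization patterns would occur for a proportion of primes equal to their share of the group: C_6 (6T1) additionally contains elements of type 6 (2 of its 6 elements, about 33% of primes); D_6 (6T3) additionally contains elements of type 6, 2+2+1+1 (5 of its 12 elements, about 42% of primes); C_3 x S_3 (6T5) additionally contains elements of type 6, 3+1+1+1 (10 of its 18 elements, about 56% of primes); A_4 x C_2 (6T6) additionally contains elements of type 6, 2+2+1+1, 2+1+1+1+1 (14 of its 24 elements, about 58% of primes); S_4 (6T8) additionally contains elements of type 4+1+1, 2+2+1+1 (9 of its 24 elements, about 38% of primes); S_3 x S_3 (6T9) additionally contains elements of type 6, 3+1+1+1, 2+2+1+1 (25 of its 36 elements, about 69% of primes); S_4 x C_2 (6T11) additionally contains elements of type 6, 4+2, 4+1+1, 2+2+1+1, 2+1+1+1+1 (32 of its 48 elements, about 67% of primes); (S_3 x S_3) : C_2 (6T13) additionally contains elements of type 6, 4+2, 3+2+1, 3+1+1+1, 2+2+1+1, 2+1+1+1+1 (61 of its 72 elements, about 85% of primes); PGL(2,5) (6T14) additionally contains elements of type 6, 5+1, 4+1+1, 2+2+1+1 (89 of its 120 elements, about 74% of primes); S_6 (6T16) additionally contains elements of type 6, 5+1, 4+2, 4+1+1, 3+2+1, 3+1+1+1, 2+2+1+1, 2+1+1+1+1 (664 of its 720 elements, about 92% of primes). None of the 23 primes tested shows any such pattern (for each of these groups the chance of that is below 10^-4), which rules them out. Hence G = S_3 (6T2), of order 6.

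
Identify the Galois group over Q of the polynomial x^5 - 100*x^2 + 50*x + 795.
5T3: F_20

The polynomial f is an irreducible quintic over Q, so G = Gal(f/Q) is a transitive subgroup of S_5: one of C_5 (5T1, order 5), D_5 (5T2, order 10), F_20 (5T3, order 20), A_5 (5T4, order 60) or S_5 (5T5, order 120). The discriminant of f is 1109956876953125, which is not a perfect square, so G is not contained in A_5. The transitive groups of degree 5 not contained in A_5 are: F_20 (5T3, order 20), S_5 (5T5, order 120). By Dedekind's theorem, for a prime p not dividing disc(f) the degrees of the irreducible factors of f mod p form the cycle type of an element of G. Factoring f modulo the 18 such primes p <= 71 (skipping 5, 31, which divide the discriminant), each new pattern first appears at: mod 2: f = (x + 1)(x^4 + x^3 + x^2 + x + 1), pattern 4+1; mod 11: f = (x^5 + 10x^2 + 6x + 3), pattern 5; mod 19: f = (x + 9)(x^2 + 14x + 8)(x^2 + 15x + 15), pattern 2+2+1. No other pattern occurs in this range, so the set of observed cycle types is {4+1, 5, 2+2+1}. The candidates containing elements of all these cycle types are F_20 (5T3) of order 20, S_5 (5T5) of order 120; the others are excluded. The observed types are precisely the cycle types that occur in F_20 (5T3) (apart from the identity). Each of the other remaining candidates has further cycle types, and by the Chebotarev density theorem the matching factorization patterns would occur for a proportion of primes equal to their share of the group: S_5 (5T5) additionally contains elements of type 3+2, 3+1+1, 2+1+1+1 (50 of its 120 elements, about 42% of primes). None of the 18 primes tested shows any such pattern (for each of these groups the chance of that is below 10^-4), which rules them out. Hence G = F_20 (5T3), of order 20.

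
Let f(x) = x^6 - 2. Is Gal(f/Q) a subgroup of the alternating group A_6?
The polynomial is irreducible of degree 6 over Q. Its discriminant is 1492992, which is not a perfect square. A Galois group lies in the alternating group exactly when the discriminant is a square in Q, so the Galois group (D_6) is not contained in A_6.

No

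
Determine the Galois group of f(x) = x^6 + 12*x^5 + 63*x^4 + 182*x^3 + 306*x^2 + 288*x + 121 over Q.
The polynomial f is an irreducible sextic over Q, so G = Gal(f/Q) is one of the 16 transitive subgroups 6T1, ..., 6T16 of S_6. The discriminant of f is -16003008, which is not a perfect square, so G is not contained in A_6. The transitive groups of degree 6 not contained in A_6 are: C_6 (6T1, order 6), S_3 (6T2, order 6), D_6 (6T3, order 12), C_3 x S_3 (6T5, order 18), A_4 x C_2 (6T6, order 24), S_4 (6T8, order 24), S_3 x S_3 (6T9, order 36), S_4 x C_2 (6T11, order 48), (S_3 x S_3) : C_2 (6T13, order 72), PGL(2,5) (6T14, order 120), S_6 (6T16, order 720). By Dedekind's theorem, for a prime p not dividing disc(f) the degrees of the irreducible factors of f mod p form the cycle type of an element of G. Factoring f modulo the 21 such primes p <= 89 (skipping 2, 3, 7, which divide the discriminant), each new pattern first appears at: mod 5: f = (x^6 + 2x^5 + 3x^4 + 2x^3 + x^2 + 3x + 1), pattern 6; mod 11: f = (x)(x^5 + x^4 + 8x^3 + 6x^2 + 9x + 2), pattern 5+1; mod 13: f = (x + 3)(x + 7)(x^4 + 2x^3 + 9x^2 + 11x + 7), pattern 4+1+1; mod 23: f = (x + 5)(x + 9)(x^2 + 9x + 16)(x^2 + 12x + 14), pattern 2+2+1+1; mod 43: f = (x^3 + 25x^2 + 24x + 21)(x^3 + 30x^2 + 20x + 16), pattern 3+3; mod 61: f = (x^2 + 36x + 40)(x^2 + 47x + 41)(x^2 + 51x + 35), pattern 2+2+2. No other pattern occurs in this range, so the set of observed cycle types is {6, 5+1, 4+1+1, 2+2+1+1, 3+3, 2+2+2}. The candidates containing elements of all these cycle types are PGL(2,5) (6T14) of order 120, S_6 (6T16) of order 720; the others are excluded. The observed types are precisely the cycle types that occur in PGL(2,5) (6T14) (apart from the identity). Each of the other remaining candidates has further cycle types, and by the Chebotarev density theorem the matching factorization patterns would occur for a proportion of primes equal to their share of the group: S_6 (6T16) additionally contains elements of type 4+2, 3+2+1, 3+1+1+1, 2+1+1+1+1 (265 of its 720 elements, about 37% of primes). None of the 21 primes tested shows any such pattern (for each of these groups the chance of that is below 10^-4), which rules them out. Hence G = PGL(2,5) (6T14), of order 120.

6T14: PGL(2,5)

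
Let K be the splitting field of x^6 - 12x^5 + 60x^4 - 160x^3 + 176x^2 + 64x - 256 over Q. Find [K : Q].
The degree of the splitting field over Q equals the order of the Galois group, so first determine the group. The polynomial f is an irreducible sextic over Q, so G = Gal(f/Q) is one of the 16 transitive subgroups 6T1, ..., 6T16 of S_6. The discriminant of f is 3603718079512576 = 60030976^2, a perfect square, so G is contained in A_6. The transitive groups of degree 6 contained in A_6 are: A_4 (6T4, order 12), S_4 (6T7, order 24), (C_3 x C_3) : C_4 (6T10, order 36), PSL(2,5) (6T12, order 60), A_6 (6T15, order 360). By Dedekind's theorem, for a prime p not dividing disc(f) the degrees of the irreducible factors of f mod p form the cycle type of an element of G. Factoring f modulo the 79 such primes p <= 419 (skipping 2, 229, which divide the discriminant), each new pattern first appears at: mod 3: f = (x^3 + x^2 + x + 2)(x^3 + 2x^2 + 1), pattern 3+3; mod 7: f = (x^2 + 3x + 6)(x^4 + 6x^3 + x^2 + 4x + 4), pattern 4+2; mod 23: f = (x + 3)(x + 16)(x^2 + 17x + 11)(x^2 + 21x + 3), pattern 2+2+1+1; mod 193: f = (x + 5)(x + 11)(x + 17)(x + 172)(x + 178)(x + 184), pattern 1+1+1+1+1+1. No other pattern occurs in this range, so the set of observed cycle types is {3+3, 4+2, 2+2+1+1, 1+1+1+1+1+1}. The candidates containing elements of all these cycle types are S_4 (6T7) of order 24, (C_3 x C_3) : C_4 (6T10) of order 36, A_6 (6T15) of order 360; the others are excluded. The observed types are precisely the cycle types that occur in S_4 (6T7). Each of the other remaining candidates has further cycle types, and by the Chebotarev density theorem the matching factorization patterns would occur for a proportion of primes equal to their share of the group: (C_3 x C_3) : C_4 (6T10) additionally contains elements of type 3+1+1+1 (4 of its 36 elements, about 11% of primes); A_6 (6T15) additionally contains elements of type 5+1, 3+1+1+1 (184 of its 360 elements, about 51% of primes). None of the 79 primes tested shows any such pattern (for each of these groups the chance of that is below 10^-4), which rules them out. Hence G = S_4 (6T7), of order 24. The Galois group S_4 (6T7) has order 24, so the splitting field has degree 24 over Q.

24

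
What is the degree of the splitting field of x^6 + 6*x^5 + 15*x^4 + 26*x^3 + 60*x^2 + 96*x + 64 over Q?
The degree of the splitting field over Q equals the order of the Galois group, so first determine the group. The polynomial f is an irreducible sextic over Q, so G = Gal(f/Q) is one of the 16 transitive subgroups 6T1, ..., 6T16 of S_6. The discriminant of f is -1160950579200, which is not a perfect square, so G is not contained in A_6. The transitive groups of degree 6 not contained in A_6 are: C_6 (6T1, order 6), S_3 (6T2, order 6), D_6 (6T3, order 12), C_3 x S_3 (6T5, order 18), A_4 x C_2 (6T6, order 24), S_4 (6T8, order 24), S_3 x S_3 (6T9, order 36), S_4 x C_2 (6T11, order 48), (S_3 x S_3) : C_2 (6T13, order 72), PGL(2,5) (6T14, order 120), S_6 (6T16, order 720). By Dedekind's theorem, for a prime p not dividing disc(f) the degrees of the irreducible factors of f mod p form the cycle type of an element of G. Factoring f modulo the 23 such primes p <= 101 (skipping 2, 3, 5, which divide the discriminant), each new pattern first appears at: mod 7: f = (x^3 + 3x^2 + 2x + 5)(x^3 + 3x^2 + 4x + 3), pattern 3+3; mod 11: f = (x^2 + 4)(x^2 + 8x + 6)(x^2 + 9x + 10), pattern 2+2+2; mod 61: f = (x + 25)(x + 27)(x + 44)(x + 48)(x + 50)(x + 56), pattern 1+1+1+1+1+1. No other pattern occurs in this range, so the set of observed cycle types is {3+3, 2+2+2, 1+1+1+1+1+1}. The candidates containing elements of all these cycle types are C_6 (6T1) of order 6, S_3 (6T2) of order 6, D_6 (6T3) of order 12, C_3 x S_3 (6T5) of order 18, A_4 x C_2 (6T6) of order 24, S_4 (6T8) of order 24, S_3 x S_3 (6T9) of order 36, S_4 x C_2 (6T11) of order 48, (S_3 x S_3) : C_2 (6T13) of order 72, PGL(2,5) (6T14) of order 120, S_6 (6T16) of order 720; the others are excluded. The observed types are precisely the cycle types that occur in S_3 (6T2). Each of the other remaining candidates has further cycle types, and by the Chebotarev density theorem the matching factorization patterns would occur for a proportion of primes equal to their share of the group: C_6 (6T1) additionally contains elements of type 6 (2 of its 6 elements, about 33% of primes); D_6 (6T3) additionally contains elements of type 6, 2+2+1+1 (5 of its 12 elements, about 42% of primes); C_3 x S_3 (6T5) additionally contains elements of type 6, 3+1+1+1 (10 of its 18 elements, about 56% of primes); A_4 x C_2 (6T6) additionally contains elements of type 6, 2+2+1+1, 2+1+1+1+1 (14 of its 24 elements, about 58% of primes); S_4 (6T8) additionally contains elements of type 4+1+1, 2+2+1+1 (9 of its 24 elements, about 38% of primes); S_3 x S_3 (6T9) additionally contains elements of type 6, 3+1+1+1, 2+2+1+1 (25 of its 36 elements, about 69% of primes); S_4 x C_2 (6T11) additionally contains elements of type 6, 4+2, 4+1+1, 2+2+1+1, 2+1+1+1+1 (32 of its 48 elements, about 67% of primes); (S_3 x S_3) : C_2 (6T13) additionally contains elements of type 6, 4+2, 3+2+1, 3+1+1+1, 2+2+1+1, 2+1+1+1+1 (61 of its 72 elements, about 85% of primes); PGL(2,5) (6T14) additionally contains elements of type 6, 5+1, 4+1+1, 2+2+1+1 (89 of its 120 elements, about 74% of primes); S_6 (6T16) additionally contains elements of type 6, 5+1, 4+2, 4+1+1, 3+2+1, 3+1+1+1, 2+2+1+1, 2+1+1+1+1 (664 of its 720 elements, about 92% of primes). None of the 23 primes tested shows any such pattern (for each of these groups the chance of that is below 10^-4), which rules them out. Hence G = S_3 (6T2), of order 6. The Galois group S_3 (6T2) has order 6, so the splitting field has degree 6 over Q.

6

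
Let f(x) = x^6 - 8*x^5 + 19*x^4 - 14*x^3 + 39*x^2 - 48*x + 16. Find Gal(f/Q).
The polynomial f is an irreducible sextic over Q, so G = Gal(f/Q) is one of the 16 transitive subgroups 6T1, ..., 6T16 of S_6. The discriminant of f is 90962560000 = 301600^2, a perfect square, so G is contained in A_6. The transitive groups of degree 6 contained in A_6 are: A_4 (6T4, order 12), S_4 (6T7, order 24), (C_3 x C_3) : C_4 (6T10, order 36), PSL(2,5) (6T12, order 60), A_6 (6T15, order 360). By Dedekind's theorem, for a prime p not dividing disc(f) the degrees of the irreducible factors of f mod p form the cycle type of an element of G. Factoring f modulo the 19 such primes p <= 83 (skipping 2, 5, 13, 29, which divide the discriminant), each new pattern first appears at: mod 3: f = (x^2 + 2x + 2)(x^4 + 2x^3 + x^2 + x + 2), pattern 4+2; mod 11: f = (x^3 + 4x^2 + 10x + 2)(x^3 + 10x^2 + 2x + 8), pattern 3+3; mod 19: f = (x + 14)(x + 17)(x^2 + 9)(x^2 + 18x + 12), pattern 2+2+1+1; mod 61: f = (x + 13)(x + 23)(x + 30)(x^3 + 48x^2 + 47x + 46), pattern 3+1+1+1. No other pattern occurs in this range, so the set of observed cycle types is {4+2, 3+3, 2+2+1+1, 3+1+1+1}. The candidates containing elements of all these cycle types are (C_3 x C_3) : C_4 (6T10) of order 36, A_6 (6T15) of order 360; the others are excluded. The observed types are precisely the cycle types that occur in (C_3 x C_3) : C_4 (6T10) (apart from the identity). Each of the other remaining candidates has further cycle types, and by the Chebotarev density theorem the matching factorization patterns would occur for a proportion of primes equal to their share of the group: A_6 (6T15) additionally contains elements of type 5+1 (144 of its 360 elements, about 40% of primes). None of the 19 primes tested shows any such pattern (for each of these groups the chance of that is below 10^-4), which rules them out. Hence G = (C_3 x C_3) : C_4 (6T10), of order 36.

(C_3 x C_3) : C_4 (order 36)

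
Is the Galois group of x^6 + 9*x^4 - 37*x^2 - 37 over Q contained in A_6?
No

The polynomial is irreducible of degree 6 over Q. Its discriminant is 870211913777152, which is not a perfect square. A Galois group lies in the alternating group exactly when the discriminant is a square in Q, so the Galois group (S_4) is not contained in A_6.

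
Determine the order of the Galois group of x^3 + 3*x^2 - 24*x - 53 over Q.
The degree of the splitting field over Q equals the order of the Galois group, so first determine the group. The polynomial is an irreducible cubic over Q and its discriminant is 59049 = 243^2, a perfect square. For an irreducible cubic, a square discriminant forces the Galois group to be A_3, the cyclic group of order 3. The Galois group C_3 (3T1) has order 3, so the splitting field has degree 3 over Q.

3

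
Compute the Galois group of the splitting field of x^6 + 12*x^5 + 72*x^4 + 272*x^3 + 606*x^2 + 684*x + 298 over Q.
The polynomial f is an irreducible sextic over Q, so G = Gal(f/Q) is one of the 16 transitive subgroups 6T1, ..., 6T16 of S_6. The discriminant of f is 264479053824, which is not a perfect square, so G is not contained in A_6. The transitive groups of degree 6 not contained in A_6 are: C_6 (6T1, order 6), S_3 (6T2, order 6), D_6 (6T3, order 12), C_3 x S_3 (6T5, order 18), A_4 x C_2 (6T6, order 24), S_4 (6T8, order 24), S_3 x S_3 (6T9, order 36), S_4 x C_2 (6T11, order 48), (S_3 x S_3) : C_2 (6T13, order 72), PGL(2,5) (6T14, order 120), S_6 (6T16, order 720). By Dedekind's theorem, for a prime p not dividing disc(f) the degrees of the irreducible factors of f mod p form the cycle type of an element of G. Factoring f modulo the 14 such primes p <= 53 (skipping 2, 3, which divide the discriminant), each new pattern first appears at: mod 5: f = (x + 2)(x + 4)(x^2 + 2x + 3)(x^2 + 4x + 2), pattern 2+2+1+1; mod 7: f = (x^6 + 5x^5 + 2x^4 + 6x^3 + 4x^2 + 5x + 4), pattern 6; mod 19: f = (x + 13)(x + 14)(x + 17)(x^3 + 6x^2 + 3x + 2), pattern 3+1+1+1; mod 31: f = (x^2 + 9x + 4)(x^2 + 15x + 12)(x^2 + 19x + 23), pattern 2+2+2; mod 43: f = (x^3 + 6x^2 + 39x + 5)(x^3 + 6x^2 + 40x + 8), pattern 3+3. No other pattern occurs in this range, so the set of observed cycle types is {2+2+1+1, 6, 3+1+1+1, 2+2+2, 3+3}. The candidates containing elements of all these cycle types are S_3 x S_3 (6T9) of order 36, (S_3 x S_3) : C_2 (6T13) of order 72, S_6 (6T16) of order 720; the others are excluded. The observed types are precisely the cycle types that occur in S_3 x S_3 (6T9) (apart from the identity). Each of the other remaining candidates has further cycle types, and by the Chebotarev density theorem the matching factorization patterns would occur for a proportion of primes equal to their share of the group: (S_3 x S_3) : C_2 (6T13) additionally contains elements of type 4+2, 3+2+1, 2+1+1+1+1 (36 of its 72 elements, about 50% of primes); S_6 (6T16) additionally contains elements of type 5+1, 4+2, 4+1+1, 3+2+1, 2+1+1+1+1 (459 of its 720 elements, about 64% of primes). None of the 14 primes tested shows any such pattern (for each of these groups the chance of that is below 10^-4), which rules them out. Hence G = S_3 x S_3 (6T9), of order 36.

S_3 x S_3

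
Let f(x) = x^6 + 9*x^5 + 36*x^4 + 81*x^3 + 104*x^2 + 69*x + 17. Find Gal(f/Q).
S_4, S_4(6c), the S_4-action on 6 points not in A_6

The polynomial f is an irreducible sextic over Q, so G = Gal(f/Q) is one of the 16 transitive subgroups 6T1, ..., 6T16 of S_6. The discriminant of f is 810448, which is not a perfect square, so G is not contained in A_6. The transitive groups of degree 6 not contained in A_6 are: C_6 (6T1, order 6), S_3 (6T2, order 6), D_6 (6T3, order 12), C_3 x S_3 (6T5, order 18), A_4 x C_2 (6T6, order 24), S_4 (6T8, order 24), S_3 x S_3 (6T9, order 36), S_4 x C_2 (6T11, order 48), (S_3 x S_3) : C_2 (6T13, order 72), PGL(2,5) (6T14, order 120), S_6 (6T16, order 720). By Dedekind's theorem, for a prime p not dividing disc(f) the degrees of the irreducible factors of f mod p form the cycle type of an element of G. Factoring f modulo the 22 such primes p <= 89 (skipping 2, 37, which divide the discriminant), each new pattern first appears at: mod 3: f = (x^3 + x^2 + 2x + 1)(x^3 + 2x^2 + 2x + 2), pattern 3+3; mod 5: f = (x^2 + 2x + 4)(x^2 + 3x + 4)(x^2 + 4x + 2), pattern 2+2+2; mod 17: f = (x)(x + 3)(x^4 + 6x^3 + x^2 + 10x + 6), pattern 4+1+1; mod 67: f = (x + 6)(x + 64)(x^2 + 3x + 42)(x^2 + 3x + 52), pattern 2+2+1+1. No other pattern occurs in this range, so the set of observed cycle types is {3+3, 2+2+2, 4+1+1, 2+2+1+1}. The candidates containing elements of all these cycle types are S_4 (6T8) of order 24, S_4 x C_2 (6T11) of order 48, PGL(2,5) (6T14) of order 120, S_6 (6T16) of order 720; the others are excluded. The observed types are precisely the cycle types that occur in S_4 (6T8) (apart from the identity). Each of the other remaining candidates has further cycle types, and by the Chebotarev density theorem the matching factorization patterns would occur for a proportion of primes equal to their share of the group: S_4 x C_2 (6T11) additionally contains elements of type 6, 4+2, 2+1+1+1+1 (17 of its 48 elements, about 35% of primes); PGL(2,5) (6T14) additionally contains elements of type 6, 5+1 (44 of its 120 elements, about 37% of primes); S_6 (6T16) additionally contains elements of type 6, 5+1, 4+2, 3+2+1, 3+1+1+1, 2+1+1+1+1 (529 of its 720 elements, about 73% of primes). None of the 22 primes tested shows any such pattern (for each of these groups the chance of that is below 10^-4), which rules them out. Hence G = S_4 (6T8), of order 24.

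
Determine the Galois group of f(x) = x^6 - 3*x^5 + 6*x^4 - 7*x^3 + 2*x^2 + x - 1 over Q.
The polynomial f is an irreducible sextic over Q, so G = Gal(f/Q) is one of the 16 transitive subgroups 6T1, ..., 6T16 of S_6. The discriminant of f is 810448, which is not a perfect square, so G is not contained in A_6. The transitive groups of degree 6 not contained in A_6 are: C_6 (6T1, order 6), S_3 (6T2, order 6), D_6 (6T3, order 12), C_3 x S_3 (6T5, order 18), A_4 x C_2 (6T6, order 24), S_4 (6T8, order 24), S_3 x S_3 (6T9, order 36), S_4 x C_2 (6T11, order 48), (S_3 x S_3) : C_2 (6T13, order 72), PGL(2,5) (6T14, order 120), S_6 (6T16, order 720). By Dedekind's theorem, for a prime p not dividing disc(f) the degrees of the irreducible factors of f mod p form the cycle type of an element of G. Factoring f modulo the 22 such primes p <= 89 (skipping 2, 37, which divide the discriminant), each new pattern first appears at: mod 3: f = (x^3 + x^2 + x + 2)(x^3 + 2x^2 + 1), pattern 3+3; mod 5: f = (x^2 + 3)(x^2 + 3x + 4)(x^2 + 4x + 2), pattern 2+2+2; mod 17: f = (x + 1)(x + 15)(x^4 + 15x^3 + 6x^2 + 12x + 9), pattern 4+1+1; mod 67: f = (x + 4)(x + 62)(x^2 + 66x + 40)(x^2 + 66x + 50), pattern 2+2+1+1. No other pattern occurs in this range, so the set of observed cycle types is {3+3, 2+2+2, 4+1+1, 2+2+1+1}. The candidates containing elements of all these cycle types are S_4 (6T8) of order 24, S_4 x C_2 (6T11) of order 48, PGL(2,5) (6T14) of order 120, S_6 (6T16) of order 720; the others are excluded. The observed types are precisely the cycle types that occur in S_4 (6T8) (apart from the identity). Each of the other remaining candidates has further cycle types, and by the Chebotarev density theorem the matching factorization patterns would occur for a proportion of primes equal to their share of the group: S_4 x C_2 (6T11) additionally contains elements of type 6, 4+2, 2+1+1+1+1 (17 of its 48 elements, about 35% of primes); PGL(2,5) (6T14) additionally contains elements of type 6, 5+1 (44 of its 120 elements, about 37% of primes); S_6 (6T16) additionally contains elements of type 6, 5+1, 4+2, 3+2+1, 3+1+1+1, 2+1+1+1+1 (529 of its 720 elements, about 73% of primes). None of the 22 primes tested shows any such pattern (for each of these groups the chance of that is below 10^-4), which rules them out. Hence G = S_4 (6T8), of order 24.

S_4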